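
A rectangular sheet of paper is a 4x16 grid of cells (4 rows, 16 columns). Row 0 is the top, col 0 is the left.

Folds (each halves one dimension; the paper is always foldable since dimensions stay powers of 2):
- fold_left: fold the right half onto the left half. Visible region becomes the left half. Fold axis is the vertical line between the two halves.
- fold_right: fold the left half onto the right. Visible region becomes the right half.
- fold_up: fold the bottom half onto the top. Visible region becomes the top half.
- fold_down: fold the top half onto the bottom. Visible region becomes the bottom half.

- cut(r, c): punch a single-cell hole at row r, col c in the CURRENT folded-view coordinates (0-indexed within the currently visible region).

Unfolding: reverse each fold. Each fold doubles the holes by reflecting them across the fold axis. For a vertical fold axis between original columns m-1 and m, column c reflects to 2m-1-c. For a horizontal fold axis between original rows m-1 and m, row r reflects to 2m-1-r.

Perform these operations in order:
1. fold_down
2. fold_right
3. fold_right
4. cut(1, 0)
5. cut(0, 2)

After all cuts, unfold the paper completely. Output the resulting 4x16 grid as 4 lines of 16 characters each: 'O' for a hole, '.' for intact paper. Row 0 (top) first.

Answer: ...OO......OO...
.O....O..O....O.
.O....O..O....O.
...OO......OO...

Derivation:
Op 1 fold_down: fold axis h@2; visible region now rows[2,4) x cols[0,16) = 2x16
Op 2 fold_right: fold axis v@8; visible region now rows[2,4) x cols[8,16) = 2x8
Op 3 fold_right: fold axis v@12; visible region now rows[2,4) x cols[12,16) = 2x4
Op 4 cut(1, 0): punch at orig (3,12); cuts so far [(3, 12)]; region rows[2,4) x cols[12,16) = 2x4
Op 5 cut(0, 2): punch at orig (2,14); cuts so far [(2, 14), (3, 12)]; region rows[2,4) x cols[12,16) = 2x4
Unfold 1 (reflect across v@12): 4 holes -> [(2, 9), (2, 14), (3, 11), (3, 12)]
Unfold 2 (reflect across v@8): 8 holes -> [(2, 1), (2, 6), (2, 9), (2, 14), (3, 3), (3, 4), (3, 11), (3, 12)]
Unfold 3 (reflect across h@2): 16 holes -> [(0, 3), (0, 4), (0, 11), (0, 12), (1, 1), (1, 6), (1, 9), (1, 14), (2, 1), (2, 6), (2, 9), (2, 14), (3, 3), (3, 4), (3, 11), (3, 12)]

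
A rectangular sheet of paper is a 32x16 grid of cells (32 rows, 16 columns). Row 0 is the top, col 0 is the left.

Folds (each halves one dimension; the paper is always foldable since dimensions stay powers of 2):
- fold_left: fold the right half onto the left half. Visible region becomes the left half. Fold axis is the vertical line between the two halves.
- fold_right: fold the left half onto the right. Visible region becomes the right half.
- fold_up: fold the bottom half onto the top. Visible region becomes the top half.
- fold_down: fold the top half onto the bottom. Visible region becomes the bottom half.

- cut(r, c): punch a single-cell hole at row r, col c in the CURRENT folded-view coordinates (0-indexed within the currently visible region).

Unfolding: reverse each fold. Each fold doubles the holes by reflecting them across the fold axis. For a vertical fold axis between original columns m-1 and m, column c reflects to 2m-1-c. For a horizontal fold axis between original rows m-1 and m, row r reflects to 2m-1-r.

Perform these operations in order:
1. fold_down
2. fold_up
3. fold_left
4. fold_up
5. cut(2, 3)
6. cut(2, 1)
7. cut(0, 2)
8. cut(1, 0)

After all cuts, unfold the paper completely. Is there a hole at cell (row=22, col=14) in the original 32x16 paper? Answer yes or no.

Op 1 fold_down: fold axis h@16; visible region now rows[16,32) x cols[0,16) = 16x16
Op 2 fold_up: fold axis h@24; visible region now rows[16,24) x cols[0,16) = 8x16
Op 3 fold_left: fold axis v@8; visible region now rows[16,24) x cols[0,8) = 8x8
Op 4 fold_up: fold axis h@20; visible region now rows[16,20) x cols[0,8) = 4x8
Op 5 cut(2, 3): punch at orig (18,3); cuts so far [(18, 3)]; region rows[16,20) x cols[0,8) = 4x8
Op 6 cut(2, 1): punch at orig (18,1); cuts so far [(18, 1), (18, 3)]; region rows[16,20) x cols[0,8) = 4x8
Op 7 cut(0, 2): punch at orig (16,2); cuts so far [(16, 2), (18, 1), (18, 3)]; region rows[16,20) x cols[0,8) = 4x8
Op 8 cut(1, 0): punch at orig (17,0); cuts so far [(16, 2), (17, 0), (18, 1), (18, 3)]; region rows[16,20) x cols[0,8) = 4x8
Unfold 1 (reflect across h@20): 8 holes -> [(16, 2), (17, 0), (18, 1), (18, 3), (21, 1), (21, 3), (22, 0), (23, 2)]
Unfold 2 (reflect across v@8): 16 holes -> [(16, 2), (16, 13), (17, 0), (17, 15), (18, 1), (18, 3), (18, 12), (18, 14), (21, 1), (21, 3), (21, 12), (21, 14), (22, 0), (22, 15), (23, 2), (23, 13)]
Unfold 3 (reflect across h@24): 32 holes -> [(16, 2), (16, 13), (17, 0), (17, 15), (18, 1), (18, 3), (18, 12), (18, 14), (21, 1), (21, 3), (21, 12), (21, 14), (22, 0), (22, 15), (23, 2), (23, 13), (24, 2), (24, 13), (25, 0), (25, 15), (26, 1), (26, 3), (26, 12), (26, 14), (29, 1), (29, 3), (29, 12), (29, 14), (30, 0), (30, 15), (31, 2), (31, 13)]
Unfold 4 (reflect across h@16): 64 holes -> [(0, 2), (0, 13), (1, 0), (1, 15), (2, 1), (2, 3), (2, 12), (2, 14), (5, 1), (5, 3), (5, 12), (5, 14), (6, 0), (6, 15), (7, 2), (7, 13), (8, 2), (8, 13), (9, 0), (9, 15), (10, 1), (10, 3), (10, 12), (10, 14), (13, 1), (13, 3), (13, 12), (13, 14), (14, 0), (14, 15), (15, 2), (15, 13), (16, 2), (16, 13), (17, 0), (17, 15), (18, 1), (18, 3), (18, 12), (18, 14), (21, 1), (21, 3), (21, 12), (21, 14), (22, 0), (22, 15), (23, 2), (23, 13), (24, 2), (24, 13), (25, 0), (25, 15), (26, 1), (26, 3), (26, 12), (26, 14), (29, 1), (29, 3), (29, 12), (29, 14), (30, 0), (30, 15), (31, 2), (31, 13)]
Holes: [(0, 2), (0, 13), (1, 0), (1, 15), (2, 1), (2, 3), (2, 12), (2, 14), (5, 1), (5, 3), (5, 12), (5, 14), (6, 0), (6, 15), (7, 2), (7, 13), (8, 2), (8, 13), (9, 0), (9, 15), (10, 1), (10, 3), (10, 12), (10, 14), (13, 1), (13, 3), (13, 12), (13, 14), (14, 0), (14, 15), (15, 2), (15, 13), (16, 2), (16, 13), (17, 0), (17, 15), (18, 1), (18, 3), (18, 12), (18, 14), (21, 1), (21, 3), (21, 12), (21, 14), (22, 0), (22, 15), (23, 2), (23, 13), (24, 2), (24, 13), (25, 0), (25, 15), (26, 1), (26, 3), (26, 12), (26, 14), (29, 1), (29, 3), (29, 12), (29, 14), (30, 0), (30, 15), (31, 2), (31, 13)]

Answer: no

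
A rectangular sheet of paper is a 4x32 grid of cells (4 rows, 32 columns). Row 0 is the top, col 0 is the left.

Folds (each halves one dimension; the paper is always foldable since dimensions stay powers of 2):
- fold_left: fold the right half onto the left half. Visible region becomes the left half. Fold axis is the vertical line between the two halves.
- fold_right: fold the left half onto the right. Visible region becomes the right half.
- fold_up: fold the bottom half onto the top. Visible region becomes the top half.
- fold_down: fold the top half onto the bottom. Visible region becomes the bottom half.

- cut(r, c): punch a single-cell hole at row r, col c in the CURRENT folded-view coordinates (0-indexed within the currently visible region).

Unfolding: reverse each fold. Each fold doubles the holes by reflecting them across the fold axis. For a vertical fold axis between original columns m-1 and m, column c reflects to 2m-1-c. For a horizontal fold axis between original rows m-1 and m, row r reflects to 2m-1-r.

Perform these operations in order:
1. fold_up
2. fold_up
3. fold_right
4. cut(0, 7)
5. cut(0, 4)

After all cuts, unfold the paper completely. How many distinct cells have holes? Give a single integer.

Answer: 16

Derivation:
Op 1 fold_up: fold axis h@2; visible region now rows[0,2) x cols[0,32) = 2x32
Op 2 fold_up: fold axis h@1; visible region now rows[0,1) x cols[0,32) = 1x32
Op 3 fold_right: fold axis v@16; visible region now rows[0,1) x cols[16,32) = 1x16
Op 4 cut(0, 7): punch at orig (0,23); cuts so far [(0, 23)]; region rows[0,1) x cols[16,32) = 1x16
Op 5 cut(0, 4): punch at orig (0,20); cuts so far [(0, 20), (0, 23)]; region rows[0,1) x cols[16,32) = 1x16
Unfold 1 (reflect across v@16): 4 holes -> [(0, 8), (0, 11), (0, 20), (0, 23)]
Unfold 2 (reflect across h@1): 8 holes -> [(0, 8), (0, 11), (0, 20), (0, 23), (1, 8), (1, 11), (1, 20), (1, 23)]
Unfold 3 (reflect across h@2): 16 holes -> [(0, 8), (0, 11), (0, 20), (0, 23), (1, 8), (1, 11), (1, 20), (1, 23), (2, 8), (2, 11), (2, 20), (2, 23), (3, 8), (3, 11), (3, 20), (3, 23)]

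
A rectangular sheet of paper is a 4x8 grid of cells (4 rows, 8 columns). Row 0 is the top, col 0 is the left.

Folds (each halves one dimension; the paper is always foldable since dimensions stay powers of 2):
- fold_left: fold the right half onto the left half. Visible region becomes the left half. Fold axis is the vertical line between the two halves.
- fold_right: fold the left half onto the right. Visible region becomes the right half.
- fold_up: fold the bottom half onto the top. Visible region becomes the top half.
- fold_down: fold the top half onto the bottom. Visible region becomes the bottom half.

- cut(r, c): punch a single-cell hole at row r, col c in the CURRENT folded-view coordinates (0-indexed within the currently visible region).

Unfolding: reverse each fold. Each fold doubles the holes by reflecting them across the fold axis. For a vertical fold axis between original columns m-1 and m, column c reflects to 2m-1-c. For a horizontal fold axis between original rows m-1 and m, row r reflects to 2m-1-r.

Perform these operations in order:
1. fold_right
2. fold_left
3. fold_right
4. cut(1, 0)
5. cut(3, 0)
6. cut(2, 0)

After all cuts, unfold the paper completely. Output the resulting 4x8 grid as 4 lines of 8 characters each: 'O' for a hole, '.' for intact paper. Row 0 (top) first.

Op 1 fold_right: fold axis v@4; visible region now rows[0,4) x cols[4,8) = 4x4
Op 2 fold_left: fold axis v@6; visible region now rows[0,4) x cols[4,6) = 4x2
Op 3 fold_right: fold axis v@5; visible region now rows[0,4) x cols[5,6) = 4x1
Op 4 cut(1, 0): punch at orig (1,5); cuts so far [(1, 5)]; region rows[0,4) x cols[5,6) = 4x1
Op 5 cut(3, 0): punch at orig (3,5); cuts so far [(1, 5), (3, 5)]; region rows[0,4) x cols[5,6) = 4x1
Op 6 cut(2, 0): punch at orig (2,5); cuts so far [(1, 5), (2, 5), (3, 5)]; region rows[0,4) x cols[5,6) = 4x1
Unfold 1 (reflect across v@5): 6 holes -> [(1, 4), (1, 5), (2, 4), (2, 5), (3, 4), (3, 5)]
Unfold 2 (reflect across v@6): 12 holes -> [(1, 4), (1, 5), (1, 6), (1, 7), (2, 4), (2, 5), (2, 6), (2, 7), (3, 4), (3, 5), (3, 6), (3, 7)]
Unfold 3 (reflect across v@4): 24 holes -> [(1, 0), (1, 1), (1, 2), (1, 3), (1, 4), (1, 5), (1, 6), (1, 7), (2, 0), (2, 1), (2, 2), (2, 3), (2, 4), (2, 5), (2, 6), (2, 7), (3, 0), (3, 1), (3, 2), (3, 3), (3, 4), (3, 5), (3, 6), (3, 7)]

Answer: ........
OOOOOOOO
OOOOOOOO
OOOOOOOO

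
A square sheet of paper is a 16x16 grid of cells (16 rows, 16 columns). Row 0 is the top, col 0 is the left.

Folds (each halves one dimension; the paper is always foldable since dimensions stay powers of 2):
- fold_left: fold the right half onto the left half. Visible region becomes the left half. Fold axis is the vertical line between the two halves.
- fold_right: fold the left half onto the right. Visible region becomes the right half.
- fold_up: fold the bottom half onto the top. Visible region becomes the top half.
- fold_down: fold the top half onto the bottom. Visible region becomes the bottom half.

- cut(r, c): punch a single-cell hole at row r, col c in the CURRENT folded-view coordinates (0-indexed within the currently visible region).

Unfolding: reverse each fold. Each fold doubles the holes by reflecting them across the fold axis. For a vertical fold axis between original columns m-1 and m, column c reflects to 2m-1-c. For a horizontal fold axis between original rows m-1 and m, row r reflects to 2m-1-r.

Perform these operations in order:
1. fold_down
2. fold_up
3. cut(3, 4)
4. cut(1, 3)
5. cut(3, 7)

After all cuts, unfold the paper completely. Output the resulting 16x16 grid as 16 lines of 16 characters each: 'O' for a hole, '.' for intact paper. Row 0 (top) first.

Op 1 fold_down: fold axis h@8; visible region now rows[8,16) x cols[0,16) = 8x16
Op 2 fold_up: fold axis h@12; visible region now rows[8,12) x cols[0,16) = 4x16
Op 3 cut(3, 4): punch at orig (11,4); cuts so far [(11, 4)]; region rows[8,12) x cols[0,16) = 4x16
Op 4 cut(1, 3): punch at orig (9,3); cuts so far [(9, 3), (11, 4)]; region rows[8,12) x cols[0,16) = 4x16
Op 5 cut(3, 7): punch at orig (11,7); cuts so far [(9, 3), (11, 4), (11, 7)]; region rows[8,12) x cols[0,16) = 4x16
Unfold 1 (reflect across h@12): 6 holes -> [(9, 3), (11, 4), (11, 7), (12, 4), (12, 7), (14, 3)]
Unfold 2 (reflect across h@8): 12 holes -> [(1, 3), (3, 4), (3, 7), (4, 4), (4, 7), (6, 3), (9, 3), (11, 4), (11, 7), (12, 4), (12, 7), (14, 3)]

Answer: ................
...O............
................
....O..O........
....O..O........
................
...O............
................
................
...O............
................
....O..O........
....O..O........
................
...O............
................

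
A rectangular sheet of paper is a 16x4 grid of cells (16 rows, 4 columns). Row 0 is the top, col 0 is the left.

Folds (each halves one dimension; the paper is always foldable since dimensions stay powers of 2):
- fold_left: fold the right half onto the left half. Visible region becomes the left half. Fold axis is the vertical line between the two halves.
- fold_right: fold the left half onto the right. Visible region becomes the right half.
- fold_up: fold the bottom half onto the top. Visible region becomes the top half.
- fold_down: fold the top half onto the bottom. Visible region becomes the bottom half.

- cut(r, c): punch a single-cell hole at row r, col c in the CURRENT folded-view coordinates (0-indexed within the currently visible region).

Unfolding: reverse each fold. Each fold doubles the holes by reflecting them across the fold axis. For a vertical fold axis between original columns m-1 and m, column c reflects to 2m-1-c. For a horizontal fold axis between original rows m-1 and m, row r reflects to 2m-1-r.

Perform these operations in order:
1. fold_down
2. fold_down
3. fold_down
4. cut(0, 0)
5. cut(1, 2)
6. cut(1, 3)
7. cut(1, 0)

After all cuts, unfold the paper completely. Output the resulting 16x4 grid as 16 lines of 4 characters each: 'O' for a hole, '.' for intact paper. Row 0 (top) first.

Op 1 fold_down: fold axis h@8; visible region now rows[8,16) x cols[0,4) = 8x4
Op 2 fold_down: fold axis h@12; visible region now rows[12,16) x cols[0,4) = 4x4
Op 3 fold_down: fold axis h@14; visible region now rows[14,16) x cols[0,4) = 2x4
Op 4 cut(0, 0): punch at orig (14,0); cuts so far [(14, 0)]; region rows[14,16) x cols[0,4) = 2x4
Op 5 cut(1, 2): punch at orig (15,2); cuts so far [(14, 0), (15, 2)]; region rows[14,16) x cols[0,4) = 2x4
Op 6 cut(1, 3): punch at orig (15,3); cuts so far [(14, 0), (15, 2), (15, 3)]; region rows[14,16) x cols[0,4) = 2x4
Op 7 cut(1, 0): punch at orig (15,0); cuts so far [(14, 0), (15, 0), (15, 2), (15, 3)]; region rows[14,16) x cols[0,4) = 2x4
Unfold 1 (reflect across h@14): 8 holes -> [(12, 0), (12, 2), (12, 3), (13, 0), (14, 0), (15, 0), (15, 2), (15, 3)]
Unfold 2 (reflect across h@12): 16 holes -> [(8, 0), (8, 2), (8, 3), (9, 0), (10, 0), (11, 0), (11, 2), (11, 3), (12, 0), (12, 2), (12, 3), (13, 0), (14, 0), (15, 0), (15, 2), (15, 3)]
Unfold 3 (reflect across h@8): 32 holes -> [(0, 0), (0, 2), (0, 3), (1, 0), (2, 0), (3, 0), (3, 2), (3, 3), (4, 0), (4, 2), (4, 3), (5, 0), (6, 0), (7, 0), (7, 2), (7, 3), (8, 0), (8, 2), (8, 3), (9, 0), (10, 0), (11, 0), (11, 2), (11, 3), (12, 0), (12, 2), (12, 3), (13, 0), (14, 0), (15, 0), (15, 2), (15, 3)]

Answer: O.OO
O...
O...
O.OO
O.OO
O...
O...
O.OO
O.OO
O...
O...
O.OO
O.OO
O...
O...
O.OO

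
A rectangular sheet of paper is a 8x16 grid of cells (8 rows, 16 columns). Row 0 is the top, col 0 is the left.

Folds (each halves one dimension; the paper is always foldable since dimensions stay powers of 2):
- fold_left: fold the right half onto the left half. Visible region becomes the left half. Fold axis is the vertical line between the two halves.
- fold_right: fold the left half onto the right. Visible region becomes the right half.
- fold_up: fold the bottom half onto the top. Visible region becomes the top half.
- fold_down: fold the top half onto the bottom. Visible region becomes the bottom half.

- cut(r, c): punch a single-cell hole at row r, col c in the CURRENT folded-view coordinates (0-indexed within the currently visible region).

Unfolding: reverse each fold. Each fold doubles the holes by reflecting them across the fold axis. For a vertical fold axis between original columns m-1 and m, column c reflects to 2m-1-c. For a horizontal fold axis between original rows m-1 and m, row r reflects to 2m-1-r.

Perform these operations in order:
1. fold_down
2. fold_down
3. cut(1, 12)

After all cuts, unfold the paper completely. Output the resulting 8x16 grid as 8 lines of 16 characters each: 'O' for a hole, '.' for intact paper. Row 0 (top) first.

Answer: ............O...
................
................
............O...
............O...
................
................
............O...

Derivation:
Op 1 fold_down: fold axis h@4; visible region now rows[4,8) x cols[0,16) = 4x16
Op 2 fold_down: fold axis h@6; visible region now rows[6,8) x cols[0,16) = 2x16
Op 3 cut(1, 12): punch at orig (7,12); cuts so far [(7, 12)]; region rows[6,8) x cols[0,16) = 2x16
Unfold 1 (reflect across h@6): 2 holes -> [(4, 12), (7, 12)]
Unfold 2 (reflect across h@4): 4 holes -> [(0, 12), (3, 12), (4, 12), (7, 12)]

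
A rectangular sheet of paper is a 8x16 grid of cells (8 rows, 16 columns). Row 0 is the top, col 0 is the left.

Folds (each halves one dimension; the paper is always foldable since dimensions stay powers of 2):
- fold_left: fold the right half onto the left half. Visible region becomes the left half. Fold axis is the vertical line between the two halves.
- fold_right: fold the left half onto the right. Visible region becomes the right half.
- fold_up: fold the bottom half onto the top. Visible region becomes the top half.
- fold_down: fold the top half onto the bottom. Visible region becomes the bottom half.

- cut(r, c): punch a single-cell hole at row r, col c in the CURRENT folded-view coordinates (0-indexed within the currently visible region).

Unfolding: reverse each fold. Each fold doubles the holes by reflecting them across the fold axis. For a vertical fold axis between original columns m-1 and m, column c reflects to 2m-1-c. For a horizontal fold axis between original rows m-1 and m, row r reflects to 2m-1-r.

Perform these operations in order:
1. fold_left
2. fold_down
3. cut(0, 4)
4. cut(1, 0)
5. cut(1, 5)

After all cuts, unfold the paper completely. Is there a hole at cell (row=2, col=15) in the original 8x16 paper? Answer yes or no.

Answer: yes

Derivation:
Op 1 fold_left: fold axis v@8; visible region now rows[0,8) x cols[0,8) = 8x8
Op 2 fold_down: fold axis h@4; visible region now rows[4,8) x cols[0,8) = 4x8
Op 3 cut(0, 4): punch at orig (4,4); cuts so far [(4, 4)]; region rows[4,8) x cols[0,8) = 4x8
Op 4 cut(1, 0): punch at orig (5,0); cuts so far [(4, 4), (5, 0)]; region rows[4,8) x cols[0,8) = 4x8
Op 5 cut(1, 5): punch at orig (5,5); cuts so far [(4, 4), (5, 0), (5, 5)]; region rows[4,8) x cols[0,8) = 4x8
Unfold 1 (reflect across h@4): 6 holes -> [(2, 0), (2, 5), (3, 4), (4, 4), (5, 0), (5, 5)]
Unfold 2 (reflect across v@8): 12 holes -> [(2, 0), (2, 5), (2, 10), (2, 15), (3, 4), (3, 11), (4, 4), (4, 11), (5, 0), (5, 5), (5, 10), (5, 15)]
Holes: [(2, 0), (2, 5), (2, 10), (2, 15), (3, 4), (3, 11), (4, 4), (4, 11), (5, 0), (5, 5), (5, 10), (5, 15)]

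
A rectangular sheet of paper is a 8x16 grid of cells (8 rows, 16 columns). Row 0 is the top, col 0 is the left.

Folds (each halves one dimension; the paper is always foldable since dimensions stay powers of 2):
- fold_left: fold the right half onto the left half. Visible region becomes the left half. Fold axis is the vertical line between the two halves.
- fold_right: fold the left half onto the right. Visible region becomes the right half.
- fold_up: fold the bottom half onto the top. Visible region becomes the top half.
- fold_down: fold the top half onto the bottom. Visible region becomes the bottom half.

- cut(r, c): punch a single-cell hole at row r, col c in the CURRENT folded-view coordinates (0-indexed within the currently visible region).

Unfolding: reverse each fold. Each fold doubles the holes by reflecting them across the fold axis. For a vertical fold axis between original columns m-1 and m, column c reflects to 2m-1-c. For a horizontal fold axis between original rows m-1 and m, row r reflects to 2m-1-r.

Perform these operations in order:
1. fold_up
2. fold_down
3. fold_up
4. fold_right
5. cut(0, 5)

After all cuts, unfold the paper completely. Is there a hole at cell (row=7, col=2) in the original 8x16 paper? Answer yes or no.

Op 1 fold_up: fold axis h@4; visible region now rows[0,4) x cols[0,16) = 4x16
Op 2 fold_down: fold axis h@2; visible region now rows[2,4) x cols[0,16) = 2x16
Op 3 fold_up: fold axis h@3; visible region now rows[2,3) x cols[0,16) = 1x16
Op 4 fold_right: fold axis v@8; visible region now rows[2,3) x cols[8,16) = 1x8
Op 5 cut(0, 5): punch at orig (2,13); cuts so far [(2, 13)]; region rows[2,3) x cols[8,16) = 1x8
Unfold 1 (reflect across v@8): 2 holes -> [(2, 2), (2, 13)]
Unfold 2 (reflect across h@3): 4 holes -> [(2, 2), (2, 13), (3, 2), (3, 13)]
Unfold 3 (reflect across h@2): 8 holes -> [(0, 2), (0, 13), (1, 2), (1, 13), (2, 2), (2, 13), (3, 2), (3, 13)]
Unfold 4 (reflect across h@4): 16 holes -> [(0, 2), (0, 13), (1, 2), (1, 13), (2, 2), (2, 13), (3, 2), (3, 13), (4, 2), (4, 13), (5, 2), (5, 13), (6, 2), (6, 13), (7, 2), (7, 13)]
Holes: [(0, 2), (0, 13), (1, 2), (1, 13), (2, 2), (2, 13), (3, 2), (3, 13), (4, 2), (4, 13), (5, 2), (5, 13), (6, 2), (6, 13), (7, 2), (7, 13)]

Answer: yes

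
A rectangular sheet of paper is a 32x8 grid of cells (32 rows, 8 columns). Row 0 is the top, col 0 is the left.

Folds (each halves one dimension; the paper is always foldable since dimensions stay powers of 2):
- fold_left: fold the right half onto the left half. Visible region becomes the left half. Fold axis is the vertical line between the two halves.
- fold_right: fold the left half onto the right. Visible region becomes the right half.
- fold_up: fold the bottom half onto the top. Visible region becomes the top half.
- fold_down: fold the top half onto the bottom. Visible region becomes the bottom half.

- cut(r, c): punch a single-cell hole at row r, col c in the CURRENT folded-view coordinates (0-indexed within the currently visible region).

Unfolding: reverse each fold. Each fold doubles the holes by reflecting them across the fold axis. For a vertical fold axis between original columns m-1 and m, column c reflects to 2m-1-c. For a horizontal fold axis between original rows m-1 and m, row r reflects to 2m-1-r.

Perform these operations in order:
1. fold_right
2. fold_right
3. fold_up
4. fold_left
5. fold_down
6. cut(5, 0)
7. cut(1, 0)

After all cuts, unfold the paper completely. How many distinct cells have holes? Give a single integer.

Op 1 fold_right: fold axis v@4; visible region now rows[0,32) x cols[4,8) = 32x4
Op 2 fold_right: fold axis v@6; visible region now rows[0,32) x cols[6,8) = 32x2
Op 3 fold_up: fold axis h@16; visible region now rows[0,16) x cols[6,8) = 16x2
Op 4 fold_left: fold axis v@7; visible region now rows[0,16) x cols[6,7) = 16x1
Op 5 fold_down: fold axis h@8; visible region now rows[8,16) x cols[6,7) = 8x1
Op 6 cut(5, 0): punch at orig (13,6); cuts so far [(13, 6)]; region rows[8,16) x cols[6,7) = 8x1
Op 7 cut(1, 0): punch at orig (9,6); cuts so far [(9, 6), (13, 6)]; region rows[8,16) x cols[6,7) = 8x1
Unfold 1 (reflect across h@8): 4 holes -> [(2, 6), (6, 6), (9, 6), (13, 6)]
Unfold 2 (reflect across v@7): 8 holes -> [(2, 6), (2, 7), (6, 6), (6, 7), (9, 6), (9, 7), (13, 6), (13, 7)]
Unfold 3 (reflect across h@16): 16 holes -> [(2, 6), (2, 7), (6, 6), (6, 7), (9, 6), (9, 7), (13, 6), (13, 7), (18, 6), (18, 7), (22, 6), (22, 7), (25, 6), (25, 7), (29, 6), (29, 7)]
Unfold 4 (reflect across v@6): 32 holes -> [(2, 4), (2, 5), (2, 6), (2, 7), (6, 4), (6, 5), (6, 6), (6, 7), (9, 4), (9, 5), (9, 6), (9, 7), (13, 4), (13, 5), (13, 6), (13, 7), (18, 4), (18, 5), (18, 6), (18, 7), (22, 4), (22, 5), (22, 6), (22, 7), (25, 4), (25, 5), (25, 6), (25, 7), (29, 4), (29, 5), (29, 6), (29, 7)]
Unfold 5 (reflect across v@4): 64 holes -> [(2, 0), (2, 1), (2, 2), (2, 3), (2, 4), (2, 5), (2, 6), (2, 7), (6, 0), (6, 1), (6, 2), (6, 3), (6, 4), (6, 5), (6, 6), (6, 7), (9, 0), (9, 1), (9, 2), (9, 3), (9, 4), (9, 5), (9, 6), (9, 7), (13, 0), (13, 1), (13, 2), (13, 3), (13, 4), (13, 5), (13, 6), (13, 7), (18, 0), (18, 1), (18, 2), (18, 3), (18, 4), (18, 5), (18, 6), (18, 7), (22, 0), (22, 1), (22, 2), (22, 3), (22, 4), (22, 5), (22, 6), (22, 7), (25, 0), (25, 1), (25, 2), (25, 3), (25, 4), (25, 5), (25, 6), (25, 7), (29, 0), (29, 1), (29, 2), (29, 3), (29, 4), (29, 5), (29, 6), (29, 7)]

Answer: 64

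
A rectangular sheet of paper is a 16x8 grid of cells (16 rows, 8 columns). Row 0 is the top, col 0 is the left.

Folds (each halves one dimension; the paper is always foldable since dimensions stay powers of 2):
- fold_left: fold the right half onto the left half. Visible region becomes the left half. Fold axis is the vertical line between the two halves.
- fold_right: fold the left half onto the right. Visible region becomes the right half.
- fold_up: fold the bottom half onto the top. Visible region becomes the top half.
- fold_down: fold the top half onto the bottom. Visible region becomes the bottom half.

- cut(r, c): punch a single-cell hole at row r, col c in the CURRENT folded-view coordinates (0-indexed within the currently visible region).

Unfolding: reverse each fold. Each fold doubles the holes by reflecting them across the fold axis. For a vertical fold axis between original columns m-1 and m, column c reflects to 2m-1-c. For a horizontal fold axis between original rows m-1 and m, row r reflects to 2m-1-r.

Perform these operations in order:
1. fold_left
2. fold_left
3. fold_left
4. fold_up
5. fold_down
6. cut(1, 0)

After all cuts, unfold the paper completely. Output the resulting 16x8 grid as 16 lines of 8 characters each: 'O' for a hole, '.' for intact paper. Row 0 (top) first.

Op 1 fold_left: fold axis v@4; visible region now rows[0,16) x cols[0,4) = 16x4
Op 2 fold_left: fold axis v@2; visible region now rows[0,16) x cols[0,2) = 16x2
Op 3 fold_left: fold axis v@1; visible region now rows[0,16) x cols[0,1) = 16x1
Op 4 fold_up: fold axis h@8; visible region now rows[0,8) x cols[0,1) = 8x1
Op 5 fold_down: fold axis h@4; visible region now rows[4,8) x cols[0,1) = 4x1
Op 6 cut(1, 0): punch at orig (5,0); cuts so far [(5, 0)]; region rows[4,8) x cols[0,1) = 4x1
Unfold 1 (reflect across h@4): 2 holes -> [(2, 0), (5, 0)]
Unfold 2 (reflect across h@8): 4 holes -> [(2, 0), (5, 0), (10, 0), (13, 0)]
Unfold 3 (reflect across v@1): 8 holes -> [(2, 0), (2, 1), (5, 0), (5, 1), (10, 0), (10, 1), (13, 0), (13, 1)]
Unfold 4 (reflect across v@2): 16 holes -> [(2, 0), (2, 1), (2, 2), (2, 3), (5, 0), (5, 1), (5, 2), (5, 3), (10, 0), (10, 1), (10, 2), (10, 3), (13, 0), (13, 1), (13, 2), (13, 3)]
Unfold 5 (reflect across v@4): 32 holes -> [(2, 0), (2, 1), (2, 2), (2, 3), (2, 4), (2, 5), (2, 6), (2, 7), (5, 0), (5, 1), (5, 2), (5, 3), (5, 4), (5, 5), (5, 6), (5, 7), (10, 0), (10, 1), (10, 2), (10, 3), (10, 4), (10, 5), (10, 6), (10, 7), (13, 0), (13, 1), (13, 2), (13, 3), (13, 4), (13, 5), (13, 6), (13, 7)]

Answer: ........
........
OOOOOOOO
........
........
OOOOOOOO
........
........
........
........
OOOOOOOO
........
........
OOOOOOOO
........
........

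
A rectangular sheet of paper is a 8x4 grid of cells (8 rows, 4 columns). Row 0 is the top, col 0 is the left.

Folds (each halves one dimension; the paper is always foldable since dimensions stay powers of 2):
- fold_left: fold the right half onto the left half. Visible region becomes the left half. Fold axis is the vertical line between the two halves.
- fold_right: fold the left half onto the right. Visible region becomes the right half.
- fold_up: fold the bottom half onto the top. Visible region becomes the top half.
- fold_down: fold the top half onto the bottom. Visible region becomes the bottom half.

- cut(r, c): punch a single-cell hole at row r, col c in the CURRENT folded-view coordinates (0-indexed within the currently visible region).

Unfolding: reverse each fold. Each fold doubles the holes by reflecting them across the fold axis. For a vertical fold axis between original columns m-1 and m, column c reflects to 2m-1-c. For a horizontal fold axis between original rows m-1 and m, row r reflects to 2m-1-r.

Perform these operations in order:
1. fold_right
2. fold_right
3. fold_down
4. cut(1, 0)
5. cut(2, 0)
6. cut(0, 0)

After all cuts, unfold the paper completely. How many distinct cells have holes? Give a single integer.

Answer: 24

Derivation:
Op 1 fold_right: fold axis v@2; visible region now rows[0,8) x cols[2,4) = 8x2
Op 2 fold_right: fold axis v@3; visible region now rows[0,8) x cols[3,4) = 8x1
Op 3 fold_down: fold axis h@4; visible region now rows[4,8) x cols[3,4) = 4x1
Op 4 cut(1, 0): punch at orig (5,3); cuts so far [(5, 3)]; region rows[4,8) x cols[3,4) = 4x1
Op 5 cut(2, 0): punch at orig (6,3); cuts so far [(5, 3), (6, 3)]; region rows[4,8) x cols[3,4) = 4x1
Op 6 cut(0, 0): punch at orig (4,3); cuts so far [(4, 3), (5, 3), (6, 3)]; region rows[4,8) x cols[3,4) = 4x1
Unfold 1 (reflect across h@4): 6 holes -> [(1, 3), (2, 3), (3, 3), (4, 3), (5, 3), (6, 3)]
Unfold 2 (reflect across v@3): 12 holes -> [(1, 2), (1, 3), (2, 2), (2, 3), (3, 2), (3, 3), (4, 2), (4, 3), (5, 2), (5, 3), (6, 2), (6, 3)]
Unfold 3 (reflect across v@2): 24 holes -> [(1, 0), (1, 1), (1, 2), (1, 3), (2, 0), (2, 1), (2, 2), (2, 3), (3, 0), (3, 1), (3, 2), (3, 3), (4, 0), (4, 1), (4, 2), (4, 3), (5, 0), (5, 1), (5, 2), (5, 3), (6, 0), (6, 1), (6, 2), (6, 3)]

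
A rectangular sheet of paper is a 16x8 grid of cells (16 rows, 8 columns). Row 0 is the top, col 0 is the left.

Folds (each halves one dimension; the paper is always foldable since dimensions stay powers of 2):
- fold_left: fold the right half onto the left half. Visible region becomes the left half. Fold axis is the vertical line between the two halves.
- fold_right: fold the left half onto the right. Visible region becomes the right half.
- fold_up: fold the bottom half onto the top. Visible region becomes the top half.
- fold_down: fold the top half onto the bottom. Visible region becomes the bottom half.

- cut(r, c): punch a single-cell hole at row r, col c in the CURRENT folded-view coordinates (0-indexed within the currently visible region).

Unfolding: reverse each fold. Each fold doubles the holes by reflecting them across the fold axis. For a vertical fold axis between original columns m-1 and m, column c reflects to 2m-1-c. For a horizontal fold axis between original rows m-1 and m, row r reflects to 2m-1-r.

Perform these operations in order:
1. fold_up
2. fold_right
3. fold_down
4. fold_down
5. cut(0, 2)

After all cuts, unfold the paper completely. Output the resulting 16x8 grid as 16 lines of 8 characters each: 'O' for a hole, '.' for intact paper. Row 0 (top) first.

Op 1 fold_up: fold axis h@8; visible region now rows[0,8) x cols[0,8) = 8x8
Op 2 fold_right: fold axis v@4; visible region now rows[0,8) x cols[4,8) = 8x4
Op 3 fold_down: fold axis h@4; visible region now rows[4,8) x cols[4,8) = 4x4
Op 4 fold_down: fold axis h@6; visible region now rows[6,8) x cols[4,8) = 2x4
Op 5 cut(0, 2): punch at orig (6,6); cuts so far [(6, 6)]; region rows[6,8) x cols[4,8) = 2x4
Unfold 1 (reflect across h@6): 2 holes -> [(5, 6), (6, 6)]
Unfold 2 (reflect across h@4): 4 holes -> [(1, 6), (2, 6), (5, 6), (6, 6)]
Unfold 3 (reflect across v@4): 8 holes -> [(1, 1), (1, 6), (2, 1), (2, 6), (5, 1), (5, 6), (6, 1), (6, 6)]
Unfold 4 (reflect across h@8): 16 holes -> [(1, 1), (1, 6), (2, 1), (2, 6), (5, 1), (5, 6), (6, 1), (6, 6), (9, 1), (9, 6), (10, 1), (10, 6), (13, 1), (13, 6), (14, 1), (14, 6)]

Answer: ........
.O....O.
.O....O.
........
........
.O....O.
.O....O.
........
........
.O....O.
.O....O.
........
........
.O....O.
.O....O.
........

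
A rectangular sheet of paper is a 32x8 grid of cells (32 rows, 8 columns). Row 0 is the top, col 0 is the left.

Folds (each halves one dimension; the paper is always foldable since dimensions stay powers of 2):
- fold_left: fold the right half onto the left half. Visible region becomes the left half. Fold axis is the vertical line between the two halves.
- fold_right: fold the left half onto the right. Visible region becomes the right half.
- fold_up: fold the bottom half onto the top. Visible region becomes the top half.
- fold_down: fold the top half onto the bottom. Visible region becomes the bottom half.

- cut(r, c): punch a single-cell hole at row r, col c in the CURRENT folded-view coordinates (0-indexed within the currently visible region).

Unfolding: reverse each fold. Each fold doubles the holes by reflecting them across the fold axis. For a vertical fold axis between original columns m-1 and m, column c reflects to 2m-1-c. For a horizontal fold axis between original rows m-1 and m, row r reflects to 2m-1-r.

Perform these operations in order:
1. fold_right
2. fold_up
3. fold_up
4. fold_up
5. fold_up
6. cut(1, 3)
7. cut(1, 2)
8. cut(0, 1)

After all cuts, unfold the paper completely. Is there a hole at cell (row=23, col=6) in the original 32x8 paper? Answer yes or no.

Op 1 fold_right: fold axis v@4; visible region now rows[0,32) x cols[4,8) = 32x4
Op 2 fold_up: fold axis h@16; visible region now rows[0,16) x cols[4,8) = 16x4
Op 3 fold_up: fold axis h@8; visible region now rows[0,8) x cols[4,8) = 8x4
Op 4 fold_up: fold axis h@4; visible region now rows[0,4) x cols[4,8) = 4x4
Op 5 fold_up: fold axis h@2; visible region now rows[0,2) x cols[4,8) = 2x4
Op 6 cut(1, 3): punch at orig (1,7); cuts so far [(1, 7)]; region rows[0,2) x cols[4,8) = 2x4
Op 7 cut(1, 2): punch at orig (1,6); cuts so far [(1, 6), (1, 7)]; region rows[0,2) x cols[4,8) = 2x4
Op 8 cut(0, 1): punch at orig (0,5); cuts so far [(0, 5), (1, 6), (1, 7)]; region rows[0,2) x cols[4,8) = 2x4
Unfold 1 (reflect across h@2): 6 holes -> [(0, 5), (1, 6), (1, 7), (2, 6), (2, 7), (3, 5)]
Unfold 2 (reflect across h@4): 12 holes -> [(0, 5), (1, 6), (1, 7), (2, 6), (2, 7), (3, 5), (4, 5), (5, 6), (5, 7), (6, 6), (6, 7), (7, 5)]
Unfold 3 (reflect across h@8): 24 holes -> [(0, 5), (1, 6), (1, 7), (2, 6), (2, 7), (3, 5), (4, 5), (5, 6), (5, 7), (6, 6), (6, 7), (7, 5), (8, 5), (9, 6), (9, 7), (10, 6), (10, 7), (11, 5), (12, 5), (13, 6), (13, 7), (14, 6), (14, 7), (15, 5)]
Unfold 4 (reflect across h@16): 48 holes -> [(0, 5), (1, 6), (1, 7), (2, 6), (2, 7), (3, 5), (4, 5), (5, 6), (5, 7), (6, 6), (6, 7), (7, 5), (8, 5), (9, 6), (9, 7), (10, 6), (10, 7), (11, 5), (12, 5), (13, 6), (13, 7), (14, 6), (14, 7), (15, 5), (16, 5), (17, 6), (17, 7), (18, 6), (18, 7), (19, 5), (20, 5), (21, 6), (21, 7), (22, 6), (22, 7), (23, 5), (24, 5), (25, 6), (25, 7), (26, 6), (26, 7), (27, 5), (28, 5), (29, 6), (29, 7), (30, 6), (30, 7), (31, 5)]
Unfold 5 (reflect across v@4): 96 holes -> [(0, 2), (0, 5), (1, 0), (1, 1), (1, 6), (1, 7), (2, 0), (2, 1), (2, 6), (2, 7), (3, 2), (3, 5), (4, 2), (4, 5), (5, 0), (5, 1), (5, 6), (5, 7), (6, 0), (6, 1), (6, 6), (6, 7), (7, 2), (7, 5), (8, 2), (8, 5), (9, 0), (9, 1), (9, 6), (9, 7), (10, 0), (10, 1), (10, 6), (10, 7), (11, 2), (11, 5), (12, 2), (12, 5), (13, 0), (13, 1), (13, 6), (13, 7), (14, 0), (14, 1), (14, 6), (14, 7), (15, 2), (15, 5), (16, 2), (16, 5), (17, 0), (17, 1), (17, 6), (17, 7), (18, 0), (18, 1), (18, 6), (18, 7), (19, 2), (19, 5), (20, 2), (20, 5), (21, 0), (21, 1), (21, 6), (21, 7), (22, 0), (22, 1), (22, 6), (22, 7), (23, 2), (23, 5), (24, 2), (24, 5), (25, 0), (25, 1), (25, 6), (25, 7), (26, 0), (26, 1), (26, 6), (26, 7), (27, 2), (27, 5), (28, 2), (28, 5), (29, 0), (29, 1), (29, 6), (29, 7), (30, 0), (30, 1), (30, 6), (30, 7), (31, 2), (31, 5)]
Holes: [(0, 2), (0, 5), (1, 0), (1, 1), (1, 6), (1, 7), (2, 0), (2, 1), (2, 6), (2, 7), (3, 2), (3, 5), (4, 2), (4, 5), (5, 0), (5, 1), (5, 6), (5, 7), (6, 0), (6, 1), (6, 6), (6, 7), (7, 2), (7, 5), (8, 2), (8, 5), (9, 0), (9, 1), (9, 6), (9, 7), (10, 0), (10, 1), (10, 6), (10, 7), (11, 2), (11, 5), (12, 2), (12, 5), (13, 0), (13, 1), (13, 6), (13, 7), (14, 0), (14, 1), (14, 6), (14, 7), (15, 2), (15, 5), (16, 2), (16, 5), (17, 0), (17, 1), (17, 6), (17, 7), (18, 0), (18, 1), (18, 6), (18, 7), (19, 2), (19, 5), (20, 2), (20, 5), (21, 0), (21, 1), (21, 6), (21, 7), (22, 0), (22, 1), (22, 6), (22, 7), (23, 2), (23, 5), (24, 2), (24, 5), (25, 0), (25, 1), (25, 6), (25, 7), (26, 0), (26, 1), (26, 6), (26, 7), (27, 2), (27, 5), (28, 2), (28, 5), (29, 0), (29, 1), (29, 6), (29, 7), (30, 0), (30, 1), (30, 6), (30, 7), (31, 2), (31, 5)]

Answer: no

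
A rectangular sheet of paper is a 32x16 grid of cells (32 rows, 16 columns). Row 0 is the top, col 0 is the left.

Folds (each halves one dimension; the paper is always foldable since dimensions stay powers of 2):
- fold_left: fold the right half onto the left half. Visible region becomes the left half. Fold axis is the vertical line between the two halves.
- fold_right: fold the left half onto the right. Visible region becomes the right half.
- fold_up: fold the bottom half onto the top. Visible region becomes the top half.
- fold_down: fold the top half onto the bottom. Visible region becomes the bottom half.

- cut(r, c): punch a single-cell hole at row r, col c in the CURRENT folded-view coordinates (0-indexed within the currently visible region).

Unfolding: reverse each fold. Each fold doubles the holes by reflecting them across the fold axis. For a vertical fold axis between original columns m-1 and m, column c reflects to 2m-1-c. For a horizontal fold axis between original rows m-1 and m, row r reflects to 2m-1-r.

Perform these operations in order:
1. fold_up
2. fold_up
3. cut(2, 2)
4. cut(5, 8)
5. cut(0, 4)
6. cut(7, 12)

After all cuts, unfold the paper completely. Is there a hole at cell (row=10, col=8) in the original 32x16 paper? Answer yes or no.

Op 1 fold_up: fold axis h@16; visible region now rows[0,16) x cols[0,16) = 16x16
Op 2 fold_up: fold axis h@8; visible region now rows[0,8) x cols[0,16) = 8x16
Op 3 cut(2, 2): punch at orig (2,2); cuts so far [(2, 2)]; region rows[0,8) x cols[0,16) = 8x16
Op 4 cut(5, 8): punch at orig (5,8); cuts so far [(2, 2), (5, 8)]; region rows[0,8) x cols[0,16) = 8x16
Op 5 cut(0, 4): punch at orig (0,4); cuts so far [(0, 4), (2, 2), (5, 8)]; region rows[0,8) x cols[0,16) = 8x16
Op 6 cut(7, 12): punch at orig (7,12); cuts so far [(0, 4), (2, 2), (5, 8), (7, 12)]; region rows[0,8) x cols[0,16) = 8x16
Unfold 1 (reflect across h@8): 8 holes -> [(0, 4), (2, 2), (5, 8), (7, 12), (8, 12), (10, 8), (13, 2), (15, 4)]
Unfold 2 (reflect across h@16): 16 holes -> [(0, 4), (2, 2), (5, 8), (7, 12), (8, 12), (10, 8), (13, 2), (15, 4), (16, 4), (18, 2), (21, 8), (23, 12), (24, 12), (26, 8), (29, 2), (31, 4)]
Holes: [(0, 4), (2, 2), (5, 8), (7, 12), (8, 12), (10, 8), (13, 2), (15, 4), (16, 4), (18, 2), (21, 8), (23, 12), (24, 12), (26, 8), (29, 2), (31, 4)]

Answer: yes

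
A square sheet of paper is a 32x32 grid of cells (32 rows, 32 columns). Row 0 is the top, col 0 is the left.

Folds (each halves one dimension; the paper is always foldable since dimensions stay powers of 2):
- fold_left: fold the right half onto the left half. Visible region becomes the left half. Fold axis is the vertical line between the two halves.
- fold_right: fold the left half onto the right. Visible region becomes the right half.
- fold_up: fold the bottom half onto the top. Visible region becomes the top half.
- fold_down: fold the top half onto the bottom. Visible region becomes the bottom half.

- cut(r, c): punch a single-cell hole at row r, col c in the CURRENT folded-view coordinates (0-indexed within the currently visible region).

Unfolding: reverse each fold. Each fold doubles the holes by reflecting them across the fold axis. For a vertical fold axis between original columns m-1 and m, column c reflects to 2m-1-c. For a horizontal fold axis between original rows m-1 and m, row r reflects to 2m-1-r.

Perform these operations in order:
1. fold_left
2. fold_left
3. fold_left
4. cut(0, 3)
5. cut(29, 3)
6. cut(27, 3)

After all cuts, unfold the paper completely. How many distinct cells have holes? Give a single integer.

Op 1 fold_left: fold axis v@16; visible region now rows[0,32) x cols[0,16) = 32x16
Op 2 fold_left: fold axis v@8; visible region now rows[0,32) x cols[0,8) = 32x8
Op 3 fold_left: fold axis v@4; visible region now rows[0,32) x cols[0,4) = 32x4
Op 4 cut(0, 3): punch at orig (0,3); cuts so far [(0, 3)]; region rows[0,32) x cols[0,4) = 32x4
Op 5 cut(29, 3): punch at orig (29,3); cuts so far [(0, 3), (29, 3)]; region rows[0,32) x cols[0,4) = 32x4
Op 6 cut(27, 3): punch at orig (27,3); cuts so far [(0, 3), (27, 3), (29, 3)]; region rows[0,32) x cols[0,4) = 32x4
Unfold 1 (reflect across v@4): 6 holes -> [(0, 3), (0, 4), (27, 3), (27, 4), (29, 3), (29, 4)]
Unfold 2 (reflect across v@8): 12 holes -> [(0, 3), (0, 4), (0, 11), (0, 12), (27, 3), (27, 4), (27, 11), (27, 12), (29, 3), (29, 4), (29, 11), (29, 12)]
Unfold 3 (reflect across v@16): 24 holes -> [(0, 3), (0, 4), (0, 11), (0, 12), (0, 19), (0, 20), (0, 27), (0, 28), (27, 3), (27, 4), (27, 11), (27, 12), (27, 19), (27, 20), (27, 27), (27, 28), (29, 3), (29, 4), (29, 11), (29, 12), (29, 19), (29, 20), (29, 27), (29, 28)]

Answer: 24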